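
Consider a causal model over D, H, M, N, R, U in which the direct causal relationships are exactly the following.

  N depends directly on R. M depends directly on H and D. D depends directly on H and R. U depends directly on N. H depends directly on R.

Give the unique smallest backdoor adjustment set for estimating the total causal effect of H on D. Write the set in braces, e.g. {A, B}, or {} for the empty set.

Variables eligible for adjustment (non-descendants of H, excluding H and D): {N, R, U}.
Backdoor paths from H to D:
  P1: H <- R -> D
The empty set is not sufficient: P1 (H <- R -> D) has no collider blocking it and no conditioned non-collider, so it is open.
Try {R}:
  P1: blocked at fork node R ∈ conditioning set.
{R} contains no descendant of H and blocks every backdoor path.
No other singleton works — e.g. {N} leaves P1 open — so {R} is the unique smallest valid adjustment set.

{R}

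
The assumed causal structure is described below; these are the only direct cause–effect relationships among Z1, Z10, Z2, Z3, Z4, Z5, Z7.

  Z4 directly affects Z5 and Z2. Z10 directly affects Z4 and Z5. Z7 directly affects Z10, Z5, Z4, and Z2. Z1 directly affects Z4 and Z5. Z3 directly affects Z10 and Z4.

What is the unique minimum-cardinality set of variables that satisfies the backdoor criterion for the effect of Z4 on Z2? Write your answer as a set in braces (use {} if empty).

Variables eligible for adjustment (non-descendants of Z4, excluding Z4 and Z2): {Z1, Z10, Z3, Z7}.
Backdoor paths from Z4 to Z2:
  P1: Z4 <- Z3 -> Z10 <- Z7 -> Z2
  P2: Z4 <- Z3 -> Z10 -> Z5 <- Z7 -> Z2
  P3: Z4 <- Z7 -> Z2
  P4: Z4 <- Z10 <- Z7 -> Z2
  P5: Z4 <- Z10 -> Z5 <- Z7 -> Z2
  P6: Z4 <- Z1 -> Z5 <- Z7 -> Z2
  P7: Z4 <- Z1 -> Z5 <- Z10 <- Z7 -> Z2
The empty set is not sufficient: P3 (Z4 <- Z7 -> Z2) has no collider blocking it and no conditioned non-collider, so it is open.
Try {Z7}:
  P1: blocked at collider Z10 (neither it nor any descendant is in the conditioning set).
  P2: blocked at collider Z5 (neither it nor any descendant is in the conditioning set).
  P3: blocked at fork node Z7 ∈ conditioning set.
  P4: blocked at fork node Z7 ∈ conditioning set.
  P5: blocked at collider Z5 (neither it nor any descendant is in the conditioning set).
  P6: blocked at collider Z5 (neither it nor any descendant is in the conditioning set).
  P7: blocked at collider Z5 (neither it nor any descendant is in the conditioning set).
{Z7} contains no descendant of Z4 and blocks every backdoor path.
No other singleton works — e.g. {Z3} leaves P3 open — so {Z7} is the unique smallest valid adjustment set.

{Z7}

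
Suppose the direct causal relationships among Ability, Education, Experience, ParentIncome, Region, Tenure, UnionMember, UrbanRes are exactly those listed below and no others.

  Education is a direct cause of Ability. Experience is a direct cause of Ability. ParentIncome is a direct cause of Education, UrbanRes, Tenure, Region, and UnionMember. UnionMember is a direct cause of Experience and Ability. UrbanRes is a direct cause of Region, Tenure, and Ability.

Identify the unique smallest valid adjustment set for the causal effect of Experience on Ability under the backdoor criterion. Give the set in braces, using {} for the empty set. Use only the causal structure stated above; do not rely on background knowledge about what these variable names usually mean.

{UnionMember}

Variables eligible for adjustment (non-descendants of Experience, excluding Experience and Ability): {Education, ParentIncome, Region, Tenure, UnionMember, UrbanRes}.
Backdoor paths from Experience to Ability:
  P1: Experience <- UnionMember <- ParentIncome -> UrbanRes -> Ability
  P2: Experience <- UnionMember <- ParentIncome -> Education -> Ability
  P3: Experience <- UnionMember <- ParentIncome -> Tenure <- UrbanRes -> Ability
  P4: Experience <- UnionMember <- ParentIncome -> Region <- UrbanRes -> Ability
  P5: Experience <- UnionMember -> Ability
The empty set is not sufficient: P1 (Experience <- UnionMember <- ParentIncome -> UrbanRes -> Ability) has no collider blocking it and no conditioned non-collider, so it is open.
Try {UnionMember}:
  P1: blocked at chain node UnionMember ∈ conditioning set.
  P2: blocked at chain node UnionMember ∈ conditioning set.
  P3: blocked at chain node UnionMember ∈ conditioning set.
  P4: blocked at chain node UnionMember ∈ conditioning set.
  P5: blocked at fork node UnionMember ∈ conditioning set.
{UnionMember} contains no descendant of Experience and blocks every backdoor path.
No other singleton works — e.g. {ParentIncome} leaves P5 open — so {UnionMember} is the unique smallest valid adjustment set.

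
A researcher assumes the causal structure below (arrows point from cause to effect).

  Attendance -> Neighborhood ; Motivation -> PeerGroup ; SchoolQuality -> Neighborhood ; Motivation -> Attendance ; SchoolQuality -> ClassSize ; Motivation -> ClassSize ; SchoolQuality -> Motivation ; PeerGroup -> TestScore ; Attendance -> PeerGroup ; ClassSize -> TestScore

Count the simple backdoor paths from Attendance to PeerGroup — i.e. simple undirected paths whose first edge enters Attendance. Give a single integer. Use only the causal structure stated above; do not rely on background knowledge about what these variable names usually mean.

3

A backdoor path from Attendance to PeerGroup is any simple undirected path whose first edge points into Attendance (i.e. leaves Attendance via a parent).
Parents of Attendance: {Motivation}.
Enumerating:
  P1: Attendance <- Motivation <- SchoolQuality -> ClassSize -> TestScore <- PeerGroup
  P2: Attendance <- Motivation -> ClassSize -> TestScore <- PeerGroup
  P3: Attendance <- Motivation -> PeerGroup
That exhausts the simple backdoor paths. Count: 3.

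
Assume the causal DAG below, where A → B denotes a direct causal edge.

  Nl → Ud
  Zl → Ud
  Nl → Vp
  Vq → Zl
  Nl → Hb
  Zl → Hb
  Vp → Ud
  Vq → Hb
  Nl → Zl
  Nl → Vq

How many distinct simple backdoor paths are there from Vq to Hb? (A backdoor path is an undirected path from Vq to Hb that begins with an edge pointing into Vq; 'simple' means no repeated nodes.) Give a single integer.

4

A backdoor path from Vq to Hb is any simple undirected path whose first edge points into Vq (i.e. leaves Vq via a parent).
Parents of Vq: {Nl}.
Enumerating:
  P1: Vq <- Nl -> Zl -> Hb
  P2: Vq <- Nl -> Vp -> Ud <- Zl -> Hb
  P3: Vq <- Nl -> Ud <- Zl -> Hb
  P4: Vq <- Nl -> Hb
That exhausts the simple backdoor paths. Count: 4.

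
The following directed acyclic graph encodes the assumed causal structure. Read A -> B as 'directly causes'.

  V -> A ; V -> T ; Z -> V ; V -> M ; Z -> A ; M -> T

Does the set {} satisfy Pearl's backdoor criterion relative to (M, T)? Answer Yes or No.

Backdoor paths from M to T (paths whose first edge points into M):
  P1: M <- V -> T
Condition 1 (no descendant of M in the set): holds — descendants of M are {T}; none are in {}.
Condition 2 (every backdoor path blocked by {}):
  P1: open — no interior node is in the conditioning set.
{} does not satisfy the backdoor criterion.

No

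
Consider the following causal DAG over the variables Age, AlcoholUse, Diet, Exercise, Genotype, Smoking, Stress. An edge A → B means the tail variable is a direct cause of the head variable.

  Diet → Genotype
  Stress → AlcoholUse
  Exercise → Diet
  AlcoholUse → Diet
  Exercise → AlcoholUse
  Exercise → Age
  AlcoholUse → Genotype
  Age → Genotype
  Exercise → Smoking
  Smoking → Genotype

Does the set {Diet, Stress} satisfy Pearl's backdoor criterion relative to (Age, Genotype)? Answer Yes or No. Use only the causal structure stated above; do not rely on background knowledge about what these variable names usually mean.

Backdoor paths from Age to Genotype (paths whose first edge points into Age):
  P1: Age <- Exercise -> Smoking -> Genotype
  P2: Age <- Exercise -> AlcoholUse -> Diet -> Genotype
  P3: Age <- Exercise -> AlcoholUse -> Genotype
  P4: Age <- Exercise -> Diet <- AlcoholUse -> Genotype
  P5: Age <- Exercise -> Diet -> Genotype
Condition 1 (no descendant of Age in the set): holds — descendants of Age are {Genotype}; none are in {Diet, Stress}.
Condition 2 (every backdoor path blocked by {Diet, Stress}):
  P1: open — no interior node is in the conditioning set.
  P2: blocked at chain node Diet ∈ conditioning set.
  P3: open — no interior node is in the conditioning set.
  P4: open — collider(s) Diet are conditioned on (or have a conditioned descendant) and no non-collider on the path is in the set.
  P5: blocked at chain node Diet ∈ conditioning set.
{Diet, Stress} does not satisfy the backdoor criterion.

No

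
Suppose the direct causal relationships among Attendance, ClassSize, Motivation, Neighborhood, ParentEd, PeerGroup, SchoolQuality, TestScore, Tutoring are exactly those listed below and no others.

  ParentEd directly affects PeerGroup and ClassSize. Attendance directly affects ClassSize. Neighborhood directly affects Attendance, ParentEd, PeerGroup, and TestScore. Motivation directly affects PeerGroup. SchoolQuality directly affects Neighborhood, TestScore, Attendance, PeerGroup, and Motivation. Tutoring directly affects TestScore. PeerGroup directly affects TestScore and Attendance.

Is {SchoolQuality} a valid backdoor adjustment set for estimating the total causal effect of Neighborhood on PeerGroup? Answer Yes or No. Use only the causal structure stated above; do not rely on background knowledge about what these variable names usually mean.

Backdoor paths from Neighborhood to PeerGroup (paths whose first edge points into Neighborhood):
  P1: Neighborhood <- SchoolQuality -> Motivation -> PeerGroup
  P2: Neighborhood <- SchoolQuality -> PeerGroup
  P3: Neighborhood <- SchoolQuality -> TestScore <- PeerGroup
  P4: Neighborhood <- SchoolQuality -> Attendance <- PeerGroup
  P5: Neighborhood <- SchoolQuality -> Attendance -> ClassSize <- ParentEd -> PeerGroup
Condition 1 (no descendant of Neighborhood in the set): holds — descendants of Neighborhood are {Attendance, ClassSize, ParentEd, PeerGroup, TestScore}; none are in {SchoolQuality}.
Condition 2 (every backdoor path blocked by {SchoolQuality}):
  P1: blocked at fork node SchoolQuality ∈ conditioning set.
  P2: blocked at fork node SchoolQuality ∈ conditioning set.
  P3: blocked at fork node SchoolQuality ∈ conditioning set.
  P4: blocked at fork node SchoolQuality ∈ conditioning set.
  P5: blocked at fork node SchoolQuality ∈ conditioning set.
{SchoolQuality} satisfies the backdoor criterion.

Yes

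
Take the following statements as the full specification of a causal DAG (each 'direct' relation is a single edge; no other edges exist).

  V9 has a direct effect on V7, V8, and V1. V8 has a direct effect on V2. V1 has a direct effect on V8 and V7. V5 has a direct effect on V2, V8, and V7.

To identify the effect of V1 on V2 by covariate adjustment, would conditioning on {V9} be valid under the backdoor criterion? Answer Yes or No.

Backdoor paths from V1 to V2 (paths whose first edge points into V1):
  P1: V1 <- V9 -> V8 <- V5 -> V2
  P2: V1 <- V9 -> V8 -> V2
  P3: V1 <- V9 -> V7 <- V5 -> V8 -> V2
  P4: V1 <- V9 -> V7 <- V5 -> V2
Condition 1 (no descendant of V1 in the set): holds — descendants of V1 are {V2, V7, V8}; none are in {V9}.
Condition 2 (every backdoor path blocked by {V9}):
  P1: blocked at fork node V9 ∈ conditioning set.
  P2: blocked at fork node V9 ∈ conditioning set.
  P3: blocked at fork node V9 ∈ conditioning set.
  P4: blocked at fork node V9 ∈ conditioning set.
{V9} satisfies the backdoor criterion.

Yes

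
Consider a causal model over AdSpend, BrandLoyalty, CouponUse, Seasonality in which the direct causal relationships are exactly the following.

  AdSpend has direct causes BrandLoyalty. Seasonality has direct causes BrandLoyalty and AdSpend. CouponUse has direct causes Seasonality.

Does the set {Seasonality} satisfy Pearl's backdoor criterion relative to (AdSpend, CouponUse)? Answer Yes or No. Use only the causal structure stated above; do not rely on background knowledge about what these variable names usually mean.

Backdoor paths from AdSpend to CouponUse (paths whose first edge points into AdSpend):
  P1: AdSpend <- BrandLoyalty -> Seasonality -> CouponUse
Condition 1 (no descendant of AdSpend in the set): FAILS — Seasonality is a descendant of AdSpend.
Condition 2 (every backdoor path blocked by {Seasonality}):
  P1: blocked at chain node Seasonality ∈ conditioning set.
{Seasonality} does not satisfy the backdoor criterion.

No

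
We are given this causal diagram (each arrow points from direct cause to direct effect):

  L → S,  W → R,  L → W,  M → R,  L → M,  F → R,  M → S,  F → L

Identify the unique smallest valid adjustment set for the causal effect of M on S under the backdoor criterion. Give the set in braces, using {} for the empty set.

Variables eligible for adjustment (non-descendants of M, excluding M and S): {F, L, W}.
Backdoor paths from M to S:
  P1: M <- L -> S
The empty set is not sufficient: P1 (M <- L -> S) has no collider blocking it and no conditioned non-collider, so it is open.
Try {L}:
  P1: blocked at fork node L ∈ conditioning set.
{L} contains no descendant of M and blocks every backdoor path.
No other singleton works — e.g. {F} leaves P1 open — so {L} is the unique smallest valid adjustment set.

{L}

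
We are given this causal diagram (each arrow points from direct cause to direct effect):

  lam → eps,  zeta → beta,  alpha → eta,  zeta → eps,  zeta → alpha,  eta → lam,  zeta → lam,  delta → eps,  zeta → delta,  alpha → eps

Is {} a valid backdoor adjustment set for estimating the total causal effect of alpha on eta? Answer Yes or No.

Yes

Backdoor paths from alpha to eta (paths whose first edge points into alpha):
  P1: alpha <- zeta -> delta -> eps <- lam <- eta
  P2: alpha <- zeta -> lam <- eta
  P3: alpha <- zeta -> eps <- lam <- eta
Condition 1 (no descendant of alpha in the set): holds — descendants of alpha are {eps, eta, lam}; none are in {}.
Condition 2 (every backdoor path blocked by {}):
  P1: blocked at collider eps (neither it nor any descendant is in the conditioning set).
  P2: blocked at collider lam (neither it nor any descendant is in the conditioning set).
  P3: blocked at collider eps (neither it nor any descendant is in the conditioning set).
{} satisfies the backdoor criterion.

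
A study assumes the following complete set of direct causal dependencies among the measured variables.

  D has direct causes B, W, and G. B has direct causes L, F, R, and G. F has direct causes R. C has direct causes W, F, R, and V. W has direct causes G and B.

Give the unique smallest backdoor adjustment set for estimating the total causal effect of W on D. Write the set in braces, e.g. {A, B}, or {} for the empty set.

Variables eligible for adjustment (non-descendants of W, excluding W and D): {B, F, G, L, R, V}.
Backdoor paths from W to D:
  P1: W <- G -> B -> D
  P2: W <- G -> D
  P3: W <- B <- G -> D
  P4: W <- B -> D
The empty set is not sufficient: P1 (W <- G -> B -> D) has no collider blocking it and no conditioned non-collider, so it is open.
Try {B, G}:
  P1: blocked at fork node G ∈ conditioning set.
  P2: blocked at fork node G ∈ conditioning set.
  P3: blocked at chain node B ∈ conditioning set.
  P4: blocked at fork node B ∈ conditioning set.
{B, G} contains no descendant of W and blocks every backdoor path.
Every element of {B, G} is needed (dropping B leaves P4 open; dropping G leaves P2 open), so no proper subset is valid.
Among all size-2 subsets of the eligible variables, only {B, G} blocks every backdoor path, so it is the unique smallest valid adjustment set.

{B, G}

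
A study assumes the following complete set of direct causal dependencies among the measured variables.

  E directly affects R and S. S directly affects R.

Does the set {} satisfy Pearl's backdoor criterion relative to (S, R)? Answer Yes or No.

No

Backdoor paths from S to R (paths whose first edge points into S):
  P1: S <- E -> R
Condition 1 (no descendant of S in the set): holds — descendants of S are {R}; none are in {}.
Condition 2 (every backdoor path blocked by {}):
  P1: open — no interior node is in the conditioning set.
{} does not satisfy the backdoor criterion.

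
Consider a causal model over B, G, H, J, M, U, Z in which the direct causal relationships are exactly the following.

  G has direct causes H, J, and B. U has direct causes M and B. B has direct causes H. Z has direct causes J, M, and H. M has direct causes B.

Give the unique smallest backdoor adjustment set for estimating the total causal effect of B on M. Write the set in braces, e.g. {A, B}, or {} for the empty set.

{}

Variables eligible for adjustment (non-descendants of B, excluding B and M): {H, J}.
Backdoor paths from B to M:
  P1: B <- H -> Z <- M
  P2: B <- H -> G <- J -> Z <- M
Each backdoor path contains an unconditioned collider, so every path is already blocked with the empty conditioning set:
  P1: blocked at collider Z (neither it nor any descendant is in the conditioning set).
  P2: blocked at collider G (neither it nor any descendant is in the conditioning set).
The empty set is therefore the unique smallest valid set.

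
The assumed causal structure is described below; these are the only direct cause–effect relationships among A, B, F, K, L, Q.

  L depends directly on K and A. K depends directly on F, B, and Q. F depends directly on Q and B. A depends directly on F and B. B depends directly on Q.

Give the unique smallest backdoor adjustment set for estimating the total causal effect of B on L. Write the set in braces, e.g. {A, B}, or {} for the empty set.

{Q}

Variables eligible for adjustment (non-descendants of B, excluding B and L): {Q}.
Backdoor paths from B to L:
  P1: B <- Q -> F -> K -> L
  P2: B <- Q -> F -> A -> L
  P3: B <- Q -> K <- F -> A -> L
  P4: B <- Q -> K -> L
The empty set is not sufficient: P1 (B <- Q -> F -> K -> L) has no collider blocking it and no conditioned non-collider, so it is open.
Try {Q}:
  P1: blocked at fork node Q ∈ conditioning set.
  P2: blocked at fork node Q ∈ conditioning set.
  P3: blocked at fork node Q ∈ conditioning set.
  P4: blocked at fork node Q ∈ conditioning set.
{Q} contains no descendant of B and blocks every backdoor path.
{Q} is the unique smallest valid adjustment set.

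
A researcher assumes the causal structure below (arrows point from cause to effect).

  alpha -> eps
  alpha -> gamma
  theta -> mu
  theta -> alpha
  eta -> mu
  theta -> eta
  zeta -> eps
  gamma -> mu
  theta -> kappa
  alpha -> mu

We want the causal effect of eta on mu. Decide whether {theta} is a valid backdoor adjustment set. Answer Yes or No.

Backdoor paths from eta to mu (paths whose first edge points into eta):
  P1: eta <- theta -> alpha -> gamma -> mu
  P2: eta <- theta -> alpha -> mu
  P3: eta <- theta -> mu
Condition 1 (no descendant of eta in the set): holds — descendants of eta are {mu}; none are in {theta}.
Condition 2 (every backdoor path blocked by {theta}):
  P1: blocked at fork node theta ∈ conditioning set.
  P2: blocked at fork node theta ∈ conditioning set.
  P3: blocked at fork node theta ∈ conditioning set.
{theta} satisfies the backdoor criterion.

Yes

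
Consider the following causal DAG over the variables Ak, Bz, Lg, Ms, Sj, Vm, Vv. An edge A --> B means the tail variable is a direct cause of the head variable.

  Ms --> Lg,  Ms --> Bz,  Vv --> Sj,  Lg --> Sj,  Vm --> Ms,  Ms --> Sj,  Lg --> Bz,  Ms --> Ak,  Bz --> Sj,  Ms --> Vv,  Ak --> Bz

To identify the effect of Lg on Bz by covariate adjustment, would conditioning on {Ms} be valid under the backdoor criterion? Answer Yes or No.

Backdoor paths from Lg to Bz (paths whose first edge points into Lg):
  P1: Lg <- Ms -> Ak -> Bz
  P2: Lg <- Ms -> Vv -> Sj <- Bz
  P3: Lg <- Ms -> Bz
  P4: Lg <- Ms -> Sj <- Bz
Condition 1 (no descendant of Lg in the set): holds — descendants of Lg are {Bz, Sj}; none are in {Ms}.
Condition 2 (every backdoor path blocked by {Ms}):
  P1: blocked at fork node Ms ∈ conditioning set.
  P2: blocked at fork node Ms ∈ conditioning set.
  P3: blocked at fork node Ms ∈ conditioning set.
  P4: blocked at fork node Ms ∈ conditioning set.
{Ms} satisfies the backdoor criterion.

Yes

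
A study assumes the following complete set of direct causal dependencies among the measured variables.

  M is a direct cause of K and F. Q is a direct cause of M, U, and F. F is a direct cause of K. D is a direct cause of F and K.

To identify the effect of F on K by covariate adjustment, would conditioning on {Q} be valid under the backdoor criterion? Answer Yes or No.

No

Backdoor paths from F to K (paths whose first edge points into F):
  P1: F <- Q -> M -> K
  P2: F <- M -> K
  P3: F <- D -> K
Condition 1 (no descendant of F in the set): holds — descendants of F are {K}; none are in {Q}.
Condition 2 (every backdoor path blocked by {Q}):
  P1: blocked at fork node Q ∈ conditioning set.
  P2: open — no interior node is in the conditioning set.
  P3: open — no interior node is in the conditioning set.
{Q} does not satisfy the backdoor criterion.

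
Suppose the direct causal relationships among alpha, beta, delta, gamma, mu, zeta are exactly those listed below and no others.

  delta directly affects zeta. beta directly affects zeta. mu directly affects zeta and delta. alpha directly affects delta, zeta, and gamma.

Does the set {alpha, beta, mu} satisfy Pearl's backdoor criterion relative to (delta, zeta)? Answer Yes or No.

Yes

Backdoor paths from delta to zeta (paths whose first edge points into delta):
  P1: delta <- alpha -> zeta
  P2: delta <- mu -> zeta
Condition 1 (no descendant of delta in the set): holds — descendants of delta are {zeta}; none are in {alpha, beta, mu}.
Condition 2 (every backdoor path blocked by {alpha, beta, mu}):
  P1: blocked at fork node alpha ∈ conditioning set.
  P2: blocked at fork node mu ∈ conditioning set.
{alpha, beta, mu} satisfies the backdoor criterion.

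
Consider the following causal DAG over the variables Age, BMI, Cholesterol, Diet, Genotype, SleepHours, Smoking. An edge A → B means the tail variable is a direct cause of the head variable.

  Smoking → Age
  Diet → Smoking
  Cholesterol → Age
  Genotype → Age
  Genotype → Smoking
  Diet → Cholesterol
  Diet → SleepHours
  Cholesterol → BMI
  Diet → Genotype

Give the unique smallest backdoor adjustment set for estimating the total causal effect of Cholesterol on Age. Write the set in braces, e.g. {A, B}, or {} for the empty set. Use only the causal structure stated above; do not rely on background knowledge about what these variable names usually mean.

Variables eligible for adjustment (non-descendants of Cholesterol, excluding Cholesterol and Age): {Diet, Genotype, SleepHours, Smoking}.
Backdoor paths from Cholesterol to Age:
  P1: Cholesterol <- Diet -> Genotype -> Smoking -> Age
  P2: Cholesterol <- Diet -> Genotype -> Age
  P3: Cholesterol <- Diet -> Smoking <- Genotype -> Age
  P4: Cholesterol <- Diet -> Smoking -> Age
The empty set is not sufficient: P1 (Cholesterol <- Diet -> Genotype -> Smoking -> Age) has no collider blocking it and no conditioned non-collider, so it is open.
Try {Diet}:
  P1: blocked at fork node Diet ∈ conditioning set.
  P2: blocked at fork node Diet ∈ conditioning set.
  P3: blocked at fork node Diet ∈ conditioning set.
  P4: blocked at fork node Diet ∈ conditioning set.
{Diet} contains no descendant of Cholesterol and blocks every backdoor path.
No other singleton works — e.g. {Genotype} leaves P4 open — so {Diet} is the unique smallest valid adjustment set.

{Diet}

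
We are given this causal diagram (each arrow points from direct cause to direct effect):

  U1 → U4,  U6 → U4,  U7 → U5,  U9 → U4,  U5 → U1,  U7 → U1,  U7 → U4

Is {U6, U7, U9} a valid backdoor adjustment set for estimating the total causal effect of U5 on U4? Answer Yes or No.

Yes

Backdoor paths from U5 to U4 (paths whose first edge points into U5):
  P1: U5 <- U7 -> U1 -> U4
  P2: U5 <- U7 -> U4
Condition 1 (no descendant of U5 in the set): holds — descendants of U5 are {U1, U4}; none are in {U6, U7, U9}.
Condition 2 (every backdoor path blocked by {U6, U7, U9}):
  P1: blocked at fork node U7 ∈ conditioning set.
  P2: blocked at fork node U7 ∈ conditioning set.
{U6, U7, U9} satisfies the backdoor criterion.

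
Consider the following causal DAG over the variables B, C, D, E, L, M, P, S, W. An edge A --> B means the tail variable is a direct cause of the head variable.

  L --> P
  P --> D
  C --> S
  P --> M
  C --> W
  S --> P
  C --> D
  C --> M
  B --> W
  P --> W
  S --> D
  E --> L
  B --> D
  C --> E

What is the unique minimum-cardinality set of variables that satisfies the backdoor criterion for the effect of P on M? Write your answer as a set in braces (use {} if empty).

{C}

Variables eligible for adjustment (non-descendants of P, excluding P and M): {B, C, E, L, S}.
Backdoor paths from P to M:
  P1: P <- S <- C -> M
  P2: P <- S -> D <- C -> M
  P3: P <- S -> D <- B -> W <- C -> M
  P4: P <- L <- E <- C -> M
The empty set is not sufficient: P1 (P <- S <- C -> M) has no collider blocking it and no conditioned non-collider, so it is open.
Try {C}:
  P1: blocked at fork node C ∈ conditioning set.
  P2: blocked at collider D (neither it nor any descendant is in the conditioning set).
  P3: blocked at collider D (neither it nor any descendant is in the conditioning set).
  P4: blocked at fork node C ∈ conditioning set.
{C} contains no descendant of P and blocks every backdoor path.
No other singleton works — e.g. {S} leaves P4 open — so {C} is the unique smallest valid adjustment set.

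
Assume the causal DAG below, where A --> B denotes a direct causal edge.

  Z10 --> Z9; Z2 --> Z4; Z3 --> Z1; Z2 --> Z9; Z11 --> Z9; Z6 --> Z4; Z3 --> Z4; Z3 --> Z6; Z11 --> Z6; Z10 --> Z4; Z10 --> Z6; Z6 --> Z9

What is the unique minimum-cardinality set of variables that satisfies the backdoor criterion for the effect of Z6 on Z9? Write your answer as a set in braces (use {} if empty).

{Z10, Z11}

Variables eligible for adjustment (non-descendants of Z6, excluding Z6 and Z9): {Z1, Z10, Z11, Z2, Z3}.
Backdoor paths from Z6 to Z9:
  P1: Z6 <- Z3 -> Z4 <- Z10 -> Z9
  P2: Z6 <- Z3 -> Z4 <- Z2 -> Z9
  P3: Z6 <- Z10 -> Z4 <- Z2 -> Z9
  P4: Z6 <- Z10 -> Z9
  P5: Z6 <- Z11 -> Z9
The empty set is not sufficient: P4 (Z6 <- Z10 -> Z9) has no collider blocking it and no conditioned non-collider, so it is open.
Try {Z10, Z11}:
  P1: blocked at collider Z4 (neither it nor any descendant is in the conditioning set).
  P2: blocked at collider Z4 (neither it nor any descendant is in the conditioning set).
  P3: blocked at fork node Z10 ∈ conditioning set.
  P4: blocked at fork node Z10 ∈ conditioning set.
  P5: blocked at fork node Z11 ∈ conditioning set.
{Z10, Z11} contains no descendant of Z6 and blocks every backdoor path.
Every element of {Z10, Z11} is needed (dropping Z10 leaves P4 open; dropping Z11 leaves P5 open), so no proper subset is valid.
Among all size-2 subsets of the eligible variables, only {Z10, Z11} blocks every backdoor path, so it is the unique smallest valid adjustment set.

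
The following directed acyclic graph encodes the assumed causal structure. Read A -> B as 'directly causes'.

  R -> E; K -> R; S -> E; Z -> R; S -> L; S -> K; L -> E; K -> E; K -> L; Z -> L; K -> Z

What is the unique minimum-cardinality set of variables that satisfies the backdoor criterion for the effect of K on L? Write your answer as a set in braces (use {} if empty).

Variables eligible for adjustment (non-descendants of K, excluding K and L): {S}.
Backdoor paths from K to L:
  P1: K <- S -> L
  P2: K <- S -> E <- R <- Z -> L
  P3: K <- S -> E <- L
The empty set is not sufficient: P1 (K <- S -> L) has no collider blocking it and no conditioned non-collider, so it is open.
Try {S}:
  P1: blocked at fork node S ∈ conditioning set.
  P2: blocked at fork node S ∈ conditioning set.
  P3: blocked at fork node S ∈ conditioning set.
{S} contains no descendant of K and blocks every backdoor path.
{S} is the unique smallest valid adjustment set.

{S}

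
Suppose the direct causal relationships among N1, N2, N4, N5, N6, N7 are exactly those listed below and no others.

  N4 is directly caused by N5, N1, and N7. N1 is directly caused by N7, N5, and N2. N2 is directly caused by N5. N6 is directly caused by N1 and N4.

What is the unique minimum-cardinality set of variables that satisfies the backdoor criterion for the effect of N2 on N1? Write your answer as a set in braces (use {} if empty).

Variables eligible for adjustment (non-descendants of N2, excluding N2 and N1): {N5, N7}.
Backdoor paths from N2 to N1:
  P1: N2 <- N5 -> N1
  P2: N2 <- N5 -> N4 <- N7 -> N1
  P3: N2 <- N5 -> N4 <- N1
  P4: N2 <- N5 -> N4 -> N6 <- N1
The empty set is not sufficient: P1 (N2 <- N5 -> N1) has no collider blocking it and no conditioned non-collider, so it is open.
Try {N5}:
  P1: blocked at fork node N5 ∈ conditioning set.
  P2: blocked at fork node N5 ∈ conditioning set.
  P3: blocked at fork node N5 ∈ conditioning set.
  P4: blocked at fork node N5 ∈ conditioning set.
{N5} contains no descendant of N2 and blocks every backdoor path.
No other singleton works — e.g. {N7} leaves P1 open — so {N5} is the unique smallest valid adjustment set.

{N5}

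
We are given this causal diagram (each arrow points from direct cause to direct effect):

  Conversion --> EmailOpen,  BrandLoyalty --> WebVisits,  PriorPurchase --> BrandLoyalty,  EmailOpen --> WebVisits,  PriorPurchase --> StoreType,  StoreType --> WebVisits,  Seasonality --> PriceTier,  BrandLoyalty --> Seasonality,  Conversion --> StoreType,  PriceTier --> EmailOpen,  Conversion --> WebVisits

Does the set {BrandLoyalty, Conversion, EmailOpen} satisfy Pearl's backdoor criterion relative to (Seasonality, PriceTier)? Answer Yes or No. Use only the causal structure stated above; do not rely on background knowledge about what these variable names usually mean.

Backdoor paths from Seasonality to PriceTier (paths whose first edge points into Seasonality):
  P1: Seasonality <- BrandLoyalty <- PriorPurchase -> StoreType <- Conversion -> EmailOpen <- PriceTier
  P2: Seasonality <- BrandLoyalty <- PriorPurchase -> StoreType <- Conversion -> WebVisits <- EmailOpen <- PriceTier
  P3: Seasonality <- BrandLoyalty <- PriorPurchase -> StoreType -> WebVisits <- Conversion -> EmailOpen <- PriceTier
  P4: Seasonality <- BrandLoyalty <- PriorPurchase -> StoreType -> WebVisits <- EmailOpen <- PriceTier
  P5: Seasonality <- BrandLoyalty -> WebVisits <- Conversion -> EmailOpen <- PriceTier
  P6: Seasonality <- BrandLoyalty -> WebVisits <- EmailOpen <- PriceTier
  P7: Seasonality <- BrandLoyalty -> WebVisits <- StoreType <- Conversion -> EmailOpen <- PriceTier
Condition 1 (no descendant of Seasonality in the set): FAILS — EmailOpen is a descendant of Seasonality.
Condition 2 (every backdoor path blocked by {BrandLoyalty, Conversion, EmailOpen}):
  P1: blocked at chain node BrandLoyalty ∈ conditioning set.
  P2: blocked at chain node BrandLoyalty ∈ conditioning set.
  P3: blocked at chain node BrandLoyalty ∈ conditioning set.
  P4: blocked at chain node BrandLoyalty ∈ conditioning set.
  P5: blocked at fork node BrandLoyalty ∈ conditioning set.
  P6: blocked at fork node BrandLoyalty ∈ conditioning set.
  P7: blocked at fork node BrandLoyalty ∈ conditioning set.
{BrandLoyalty, Conversion, EmailOpen} does not satisfy the backdoor criterion.

No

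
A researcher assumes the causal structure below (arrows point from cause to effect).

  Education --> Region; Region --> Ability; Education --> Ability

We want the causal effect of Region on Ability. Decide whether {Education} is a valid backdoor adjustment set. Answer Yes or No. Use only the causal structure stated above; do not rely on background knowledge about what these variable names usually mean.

Backdoor paths from Region to Ability (paths whose first edge points into Region):
  P1: Region <- Education -> Ability
Condition 1 (no descendant of Region in the set): holds — descendants of Region are {Ability}; none are in {Education}.
Condition 2 (every backdoor path blocked by {Education}):
  P1: blocked at fork node Education ∈ conditioning set.
{Education} satisfies the backdoor criterion.

Yes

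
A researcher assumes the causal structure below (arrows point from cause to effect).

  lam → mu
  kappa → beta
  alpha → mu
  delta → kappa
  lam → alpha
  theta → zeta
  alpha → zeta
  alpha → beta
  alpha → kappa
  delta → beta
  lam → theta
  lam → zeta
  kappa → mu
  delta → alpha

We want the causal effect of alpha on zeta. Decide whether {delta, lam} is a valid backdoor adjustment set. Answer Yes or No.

Yes

Backdoor paths from alpha to zeta (paths whose first edge points into alpha):
  P1: alpha <- lam -> theta -> zeta
  P2: alpha <- lam -> zeta
  P3: alpha <- delta -> kappa -> mu <- lam -> theta -> zeta
  P4: alpha <- delta -> kappa -> mu <- lam -> zeta
  P5: alpha <- delta -> beta <- kappa -> mu <- lam -> theta -> zeta
  P6: alpha <- delta -> beta <- kappa -> mu <- lam -> zeta
Condition 1 (no descendant of alpha in the set): holds — descendants of alpha are {beta, kappa, mu, zeta}; none are in {delta, lam}.
Condition 2 (every backdoor path blocked by {delta, lam}):
  P1: blocked at fork node lam ∈ conditioning set.
  P2: blocked at fork node lam ∈ conditioning set.
  P3: blocked at fork node delta ∈ conditioning set.
  P4: blocked at fork node delta ∈ conditioning set.
  P5: blocked at fork node delta ∈ conditioning set.
  P6: blocked at fork node delta ∈ conditioning set.
{delta, lam} satisfies the backdoor criterion.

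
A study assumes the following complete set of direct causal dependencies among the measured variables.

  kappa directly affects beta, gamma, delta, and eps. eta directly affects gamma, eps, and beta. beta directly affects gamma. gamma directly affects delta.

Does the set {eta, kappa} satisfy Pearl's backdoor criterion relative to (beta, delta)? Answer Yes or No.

Yes

Backdoor paths from beta to delta (paths whose first edge points into beta):
  P1: beta <- kappa -> eps <- eta -> gamma -> delta
  P2: beta <- kappa -> gamma -> delta
  P3: beta <- kappa -> delta
  P4: beta <- eta -> eps <- kappa -> gamma -> delta
  P5: beta <- eta -> eps <- kappa -> delta
  P6: beta <- eta -> gamma <- kappa -> delta
  P7: beta <- eta -> gamma -> delta
Condition 1 (no descendant of beta in the set): holds — descendants of beta are {delta, gamma}; none are in {eta, kappa}.
Condition 2 (every backdoor path blocked by {eta, kappa}):
  P1: blocked at fork node kappa ∈ conditioning set.
  P2: blocked at fork node kappa ∈ conditioning set.
  P3: blocked at fork node kappa ∈ conditioning set.
  P4: blocked at fork node eta ∈ conditioning set.
  P5: blocked at fork node eta ∈ conditioning set.
  P6: blocked at fork node eta ∈ conditioning set.
  P7: blocked at fork node eta ∈ conditioning set.
{eta, kappa} satisfies the backdoor criterion.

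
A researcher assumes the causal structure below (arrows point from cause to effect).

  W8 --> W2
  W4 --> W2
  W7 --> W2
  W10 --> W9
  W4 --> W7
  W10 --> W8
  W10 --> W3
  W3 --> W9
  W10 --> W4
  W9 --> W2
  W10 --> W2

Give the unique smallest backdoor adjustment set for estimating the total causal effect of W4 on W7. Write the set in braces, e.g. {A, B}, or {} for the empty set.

{}

Variables eligible for adjustment (non-descendants of W4, excluding W4 and W7): {W10, W3, W8, W9}.
Backdoor paths from W4 to W7:
  P1: W4 <- W10 -> W3 -> W9 -> W2 <- W7
  P2: W4 <- W10 -> W9 -> W2 <- W7
  P3: W4 <- W10 -> W8 -> W2 <- W7
  P4: W4 <- W10 -> W2 <- W7
Each backdoor path contains an unconditioned collider, so every path is already blocked with the empty conditioning set:
  P1: blocked at collider W2 (neither it nor any descendant is in the conditioning set).
  P2: blocked at collider W2 (neither it nor any descendant is in the conditioning set).
  P3: blocked at collider W2 (neither it nor any descendant is in the conditioning set).
  P4: blocked at collider W2 (neither it nor any descendant is in the conditioning set).
The empty set is therefore the unique smallest valid set.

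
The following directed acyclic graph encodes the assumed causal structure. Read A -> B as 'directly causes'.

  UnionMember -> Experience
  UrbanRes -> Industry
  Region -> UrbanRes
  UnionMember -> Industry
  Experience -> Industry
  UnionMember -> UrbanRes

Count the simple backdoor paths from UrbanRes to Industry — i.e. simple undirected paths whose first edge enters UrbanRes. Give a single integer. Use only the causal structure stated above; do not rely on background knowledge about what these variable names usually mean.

A backdoor path from UrbanRes to Industry is any simple undirected path whose first edge points into UrbanRes (i.e. leaves UrbanRes via a parent).
Parents of UrbanRes: {Region, UnionMember}.
Enumerating:
  P1: UrbanRes <- UnionMember -> Experience -> Industry
  P2: UrbanRes <- UnionMember -> Industry
That exhausts the simple backdoor paths. Count: 2.

2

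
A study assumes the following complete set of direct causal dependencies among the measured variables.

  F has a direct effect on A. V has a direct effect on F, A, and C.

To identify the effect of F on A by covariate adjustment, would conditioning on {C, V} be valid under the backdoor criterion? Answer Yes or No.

Yes

Backdoor paths from F to A (paths whose first edge points into F):
  P1: F <- V -> A
Condition 1 (no descendant of F in the set): holds — descendants of F are {A}; none are in {C, V}.
Condition 2 (every backdoor path blocked by {C, V}):
  P1: blocked at fork node V ∈ conditioning set.
{C, V} satisfies the backdoor criterion.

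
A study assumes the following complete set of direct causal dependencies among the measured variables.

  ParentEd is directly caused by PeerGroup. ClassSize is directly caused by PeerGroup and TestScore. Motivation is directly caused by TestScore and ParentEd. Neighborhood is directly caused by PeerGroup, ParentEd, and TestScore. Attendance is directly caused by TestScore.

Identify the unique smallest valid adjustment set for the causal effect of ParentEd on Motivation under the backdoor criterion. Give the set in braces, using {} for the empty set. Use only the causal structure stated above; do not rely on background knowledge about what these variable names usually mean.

{}

Variables eligible for adjustment (non-descendants of ParentEd, excluding ParentEd and Motivation): {Attendance, ClassSize, PeerGroup, TestScore}.
Backdoor paths from ParentEd to Motivation:
  P1: ParentEd <- PeerGroup -> ClassSize <- TestScore -> Motivation
  P2: ParentEd <- PeerGroup -> Neighborhood <- TestScore -> Motivation
Each backdoor path contains an unconditioned collider, so every path is already blocked with the empty conditioning set:
  P1: blocked at collider ClassSize (neither it nor any descendant is in the conditioning set).
  P2: blocked at collider Neighborhood (neither it nor any descendant is in the conditioning set).
The empty set is therefore the unique smallest valid set.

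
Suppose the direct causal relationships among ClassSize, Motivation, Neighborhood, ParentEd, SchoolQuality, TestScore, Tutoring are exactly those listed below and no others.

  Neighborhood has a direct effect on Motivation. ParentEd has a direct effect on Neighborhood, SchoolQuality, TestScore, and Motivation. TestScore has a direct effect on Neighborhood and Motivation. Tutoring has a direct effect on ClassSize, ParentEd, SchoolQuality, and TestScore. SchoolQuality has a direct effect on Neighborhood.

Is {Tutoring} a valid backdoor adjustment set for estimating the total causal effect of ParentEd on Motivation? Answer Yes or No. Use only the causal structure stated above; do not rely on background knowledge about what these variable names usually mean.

Yes

Backdoor paths from ParentEd to Motivation (paths whose first edge points into ParentEd):
  P1: ParentEd <- Tutoring -> SchoolQuality -> Neighborhood <- TestScore -> Motivation
  P2: ParentEd <- Tutoring -> SchoolQuality -> Neighborhood -> Motivation
  P3: ParentEd <- Tutoring -> TestScore -> Neighborhood -> Motivation
  P4: ParentEd <- Tutoring -> TestScore -> Motivation
Condition 1 (no descendant of ParentEd in the set): holds — descendants of ParentEd are {Motivation, Neighborhood, SchoolQuality, TestScore}; none are in {Tutoring}.
Condition 2 (every backdoor path blocked by {Tutoring}):
  P1: blocked at fork node Tutoring ∈ conditioning set.
  P2: blocked at fork node Tutoring ∈ conditioning set.
  P3: blocked at fork node Tutoring ∈ conditioning set.
  P4: blocked at fork node Tutoring ∈ conditioning set.
{Tutoring} satisfies the backdoor criterion.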